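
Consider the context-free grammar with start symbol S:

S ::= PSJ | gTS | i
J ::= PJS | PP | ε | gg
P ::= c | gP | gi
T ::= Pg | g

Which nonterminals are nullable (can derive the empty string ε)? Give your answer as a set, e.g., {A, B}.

{J}

Directly nullable (have an ε-rule): {J}.
Not nullable: P, S, T — each has a terminal in every rule's right-hand side or depends on a non-nullable symbol.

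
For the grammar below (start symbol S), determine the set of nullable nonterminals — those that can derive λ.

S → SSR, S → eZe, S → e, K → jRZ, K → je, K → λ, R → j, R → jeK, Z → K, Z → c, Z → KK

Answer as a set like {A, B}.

Directly nullable (have an ε-rule): {K}.
Z is nullable via Z -> K (every symbol on the right is already known nullable).
Not nullable: R, S — each has a terminal in every rule's right-hand side or depends on a non-nullable symbol.

{K, Z}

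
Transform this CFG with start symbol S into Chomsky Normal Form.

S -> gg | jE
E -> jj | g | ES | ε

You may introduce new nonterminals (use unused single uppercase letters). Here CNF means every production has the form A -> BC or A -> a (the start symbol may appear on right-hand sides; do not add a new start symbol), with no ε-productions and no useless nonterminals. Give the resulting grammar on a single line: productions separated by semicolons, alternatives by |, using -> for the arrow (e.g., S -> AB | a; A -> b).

S -> j | AA | BE; A -> g; B -> j; E -> g | j | AA | BB | BE | ES

Nullable: {E}; after ε-elimination: S -> j | gg | jE; E -> S | g | ES | jj.
After unit-elimination: S -> j | gg | jE; E -> g | j | ES | gg | jE | jj.
TERM: introduce A -> g, B -> j and substitute in every rule of length ≥2.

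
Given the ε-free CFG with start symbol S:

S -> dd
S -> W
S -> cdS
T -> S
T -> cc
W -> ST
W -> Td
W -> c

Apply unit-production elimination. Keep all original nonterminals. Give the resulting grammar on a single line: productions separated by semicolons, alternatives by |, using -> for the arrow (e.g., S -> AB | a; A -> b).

Unit productions: S->W, T->S.
Unit pairs (A ⇒* B via units): (S,W), (T,S), (T,W).
S: inherits non-unit rules of {S, W} → ST | Td | c | cdS | dd.
T: inherits non-unit rules of {S, T, W} → ST | Td | c | cc | cdS | dd.
W: inherits non-unit rules of {W} → ST | Td | c.

S -> c | ST | Td | dd | cdS; T -> c | ST | Td | cc | dd | cdS; W -> c | ST | Td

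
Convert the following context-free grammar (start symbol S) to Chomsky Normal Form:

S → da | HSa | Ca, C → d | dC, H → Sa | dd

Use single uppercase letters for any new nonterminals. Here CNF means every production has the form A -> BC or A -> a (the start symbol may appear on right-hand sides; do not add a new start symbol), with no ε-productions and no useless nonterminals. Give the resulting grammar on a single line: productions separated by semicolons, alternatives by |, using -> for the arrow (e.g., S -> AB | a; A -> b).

No ε-productions.
No unit productions to eliminate.
TERM: introduce B -> a, A -> d and substitute in every rule of length ≥2.
BIN: S -> HSB becomes S -> HD, D -> SB.

S -> AB | CB | HD; A -> d; B -> a; C -> d | AC; D -> SB; H -> AA | SB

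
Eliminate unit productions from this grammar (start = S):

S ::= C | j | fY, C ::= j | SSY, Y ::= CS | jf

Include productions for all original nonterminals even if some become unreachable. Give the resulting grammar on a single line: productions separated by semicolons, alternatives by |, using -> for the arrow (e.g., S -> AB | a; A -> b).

Unit productions: S->C.
Unit pairs (A ⇒* B via units): (S,C).
S: inherits non-unit rules of {C, S} → SSY | fY | j.
C: inherits non-unit rules of {C} → SSY | j.
Y: inherits non-unit rules of {Y} → CS | jf.

S -> j | fY | SSY; C -> j | SSY; Y -> CS | jf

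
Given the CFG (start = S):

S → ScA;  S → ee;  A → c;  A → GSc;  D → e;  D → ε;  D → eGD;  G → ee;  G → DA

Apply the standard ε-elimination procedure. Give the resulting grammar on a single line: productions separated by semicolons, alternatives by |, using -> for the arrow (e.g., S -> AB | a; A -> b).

S -> ee | ScA; A -> c | GSc; D -> e | eG | eGD; G -> A | DA | ee

Nullable set: {D}.
Drop D -> ε.
D -> eGD: D nullable, giving eG | eGD.
G -> DA: D nullable, giving A | DA.
Unchanged (no nullable symbols): S -> ScA; S -> ee; A -> GSc; A -> c; D -> e; G -> ee.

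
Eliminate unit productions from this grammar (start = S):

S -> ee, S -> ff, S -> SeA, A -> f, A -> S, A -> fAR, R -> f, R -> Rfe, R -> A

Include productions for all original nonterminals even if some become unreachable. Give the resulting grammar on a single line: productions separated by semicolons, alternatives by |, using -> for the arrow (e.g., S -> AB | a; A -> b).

S -> ee | ff | SeA; A -> f | ee | ff | SeA | fAR; R -> f | ee | ff | Rfe | SeA | fAR

Unit productions: A->S, R->A.
Unit pairs (A ⇒* B via units): (A,S), (R,A), (R,S).
S: inherits non-unit rules of {S} → SeA | ee | ff.
A: inherits non-unit rules of {A, S} → SeA | ee | f | fAR | ff.
R: inherits non-unit rules of {A, R, S} → Rfe | SeA | ee | f | fAR | ff.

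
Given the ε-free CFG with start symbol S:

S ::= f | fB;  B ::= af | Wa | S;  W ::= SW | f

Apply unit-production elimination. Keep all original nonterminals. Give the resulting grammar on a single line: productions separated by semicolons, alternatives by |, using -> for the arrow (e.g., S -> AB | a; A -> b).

Unit productions: B->S.
Unit pairs (A ⇒* B via units): (B,S).
S: inherits non-unit rules of {S} → f | fB.
B: inherits non-unit rules of {B, S} → Wa | af | f | fB.
W: inherits non-unit rules of {W} → SW | f.

S -> f | fB; B -> f | Wa | af | fB; W -> f | SW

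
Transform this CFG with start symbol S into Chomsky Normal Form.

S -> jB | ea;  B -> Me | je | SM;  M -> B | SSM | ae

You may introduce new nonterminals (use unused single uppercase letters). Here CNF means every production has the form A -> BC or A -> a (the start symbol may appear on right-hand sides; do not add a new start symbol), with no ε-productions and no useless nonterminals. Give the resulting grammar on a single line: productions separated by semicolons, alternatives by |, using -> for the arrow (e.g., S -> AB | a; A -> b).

No ε-productions.
After unit-elimination: S -> ea | jB; B -> Me | SM | je; M -> Me | SM | ae | je | SSM.
TERM: introduce D -> a, A -> e, C -> j and substitute in every rule of length ≥2.
BIN: M -> SSM becomes M -> SE, E -> SM.

S -> AD | CB; A -> e; B -> CA | MA | SM; C -> j; D -> a; E -> SM; M -> CA | DA | MA | SE | SM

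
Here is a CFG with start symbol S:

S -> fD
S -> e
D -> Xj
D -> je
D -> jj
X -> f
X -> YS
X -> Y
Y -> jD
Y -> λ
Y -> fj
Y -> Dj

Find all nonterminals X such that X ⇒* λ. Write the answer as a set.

{X, Y}

Directly nullable (have an ε-rule): {Y}.
X is nullable via X -> Y (every symbol on the right is already known nullable).
Not nullable: D, S — each has a terminal in every rule's right-hand side or depends on a non-nullable symbol.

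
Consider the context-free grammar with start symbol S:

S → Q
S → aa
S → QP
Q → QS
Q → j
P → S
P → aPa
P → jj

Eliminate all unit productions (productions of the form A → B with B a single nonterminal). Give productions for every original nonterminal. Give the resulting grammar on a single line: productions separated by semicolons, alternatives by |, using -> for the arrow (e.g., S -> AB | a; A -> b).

S -> j | QP | QS | aa; P -> j | QP | QS | aa | jj | aPa; Q -> j | QS

Unit productions: P->S, S->Q.
Unit pairs (A ⇒* B via units): (P,Q), (P,S), (S,Q).
S: inherits non-unit rules of {Q, S} → QP | QS | aa | j.
P: inherits non-unit rules of {P, Q, S} → QP | QS | aPa | aa | j | jj.
Q: inherits non-unit rules of {Q} → QS | j.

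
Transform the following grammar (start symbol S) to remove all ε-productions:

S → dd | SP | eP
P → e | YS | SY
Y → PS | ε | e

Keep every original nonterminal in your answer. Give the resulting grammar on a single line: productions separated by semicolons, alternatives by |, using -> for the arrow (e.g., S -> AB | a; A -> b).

Nullable set: {Y}.
P -> SY: Y nullable, giving S | SY.
P -> YS: Y nullable, giving S | YS.
Drop Y -> ε.
Unchanged (no nullable symbols): S -> SP; S -> dd; S -> eP; P -> e; Y -> PS; Y -> e.

S -> SP | dd | eP; P -> S | e | SY | YS; Y -> e | PS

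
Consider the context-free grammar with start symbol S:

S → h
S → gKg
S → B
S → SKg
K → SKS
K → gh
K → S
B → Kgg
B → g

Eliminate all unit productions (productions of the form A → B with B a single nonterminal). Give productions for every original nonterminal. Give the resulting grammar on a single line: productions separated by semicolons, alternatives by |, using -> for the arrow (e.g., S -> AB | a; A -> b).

S -> g | h | Kgg | SKg | gKg; B -> g | Kgg; K -> g | h | gh | Kgg | SKS | SKg | gKg

Unit productions: K->S, S->B.
Unit pairs (A ⇒* B via units): (K,B), (K,S), (S,B).
S: inherits non-unit rules of {B, S} → Kgg | SKg | g | gKg | h.
B: inherits non-unit rules of {B} → Kgg | g.
K: inherits non-unit rules of {B, K, S} → Kgg | SKS | SKg | g | gKg | gh | h.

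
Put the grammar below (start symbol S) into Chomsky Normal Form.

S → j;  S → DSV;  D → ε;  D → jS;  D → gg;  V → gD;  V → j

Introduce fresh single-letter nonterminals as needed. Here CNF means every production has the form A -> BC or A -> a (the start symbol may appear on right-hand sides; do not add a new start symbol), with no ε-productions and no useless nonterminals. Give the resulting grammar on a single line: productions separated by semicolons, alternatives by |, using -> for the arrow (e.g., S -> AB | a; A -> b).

Nullable: {D}; after ε-elimination: S -> j | SV | DSV; D -> gg | jS; V -> g | j | gD.
No unit productions to eliminate.
TERM: introduce A -> g, B -> j and substitute in every rule of length ≥2.
BIN: S -> DSV becomes S -> DC, C -> SV.

S -> j | DC | SV; A -> g; B -> j; C -> SV; D -> AA | BS; V -> g | j | AD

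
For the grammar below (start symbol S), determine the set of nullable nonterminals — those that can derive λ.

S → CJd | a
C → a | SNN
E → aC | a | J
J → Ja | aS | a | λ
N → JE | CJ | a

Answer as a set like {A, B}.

{E, J, N}

Directly nullable (have an ε-rule): {J}.
E is nullable via E -> J (every symbol on the right is already known nullable).
N is nullable via N -> JE (every symbol on the right is already known nullable).
Not nullable: C, S — each has a terminal in every rule's right-hand side or depends on a non-nullable symbol.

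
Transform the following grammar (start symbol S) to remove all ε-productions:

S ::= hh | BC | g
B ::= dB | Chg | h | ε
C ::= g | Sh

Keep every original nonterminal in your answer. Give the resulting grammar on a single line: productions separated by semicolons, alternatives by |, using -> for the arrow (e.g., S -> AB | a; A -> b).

S -> C | g | BC | hh; B -> d | h | dB | Chg; C -> g | Sh

Nullable set: {B}.
S -> BC: B nullable, giving BC | C.
Drop B -> ε.
B -> dB: B nullable, giving d | dB.
Unchanged (no nullable symbols): S -> g; S -> hh; B -> Chg; B -> h; C -> Sh; C -> g.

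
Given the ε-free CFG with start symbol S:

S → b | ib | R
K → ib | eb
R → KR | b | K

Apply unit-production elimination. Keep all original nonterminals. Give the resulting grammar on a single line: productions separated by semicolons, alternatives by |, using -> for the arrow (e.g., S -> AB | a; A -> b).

Unit productions: R->K, S->R.
Unit pairs (A ⇒* B via units): (R,K), (S,K), (S,R).
S: inherits non-unit rules of {K, R, S} → KR | b | eb | ib.
K: inherits non-unit rules of {K} → eb | ib.
R: inherits non-unit rules of {K, R} → KR | b | eb | ib.

S -> b | KR | eb | ib; K -> eb | ib; R -> b | KR | eb | ib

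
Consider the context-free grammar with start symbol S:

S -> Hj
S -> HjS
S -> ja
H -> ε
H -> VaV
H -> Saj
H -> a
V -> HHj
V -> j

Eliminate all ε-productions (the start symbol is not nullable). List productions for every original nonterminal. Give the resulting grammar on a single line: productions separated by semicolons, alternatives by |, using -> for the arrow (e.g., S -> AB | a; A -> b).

S -> j | Hj | jS | ja | HjS; H -> a | Saj | VaV; V -> j | Hj | HHj

Nullable set: {H}.
S -> Hj: H nullable, giving Hj | j.
S -> HjS: H nullable, giving HjS | jS.
Drop H -> ε.
V -> HHj: H, H nullable, giving HHj | Hj | j.
Unchanged (no nullable symbols): S -> ja; H -> Saj; H -> VaV; H -> a; V -> j.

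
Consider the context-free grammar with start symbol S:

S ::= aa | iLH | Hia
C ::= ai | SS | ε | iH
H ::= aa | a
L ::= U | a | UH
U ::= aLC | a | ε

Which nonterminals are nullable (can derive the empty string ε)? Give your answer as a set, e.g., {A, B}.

Directly nullable (have an ε-rule): {C, U}.
L is nullable via L -> U (every symbol on the right is already known nullable).
Not nullable: H, S — each has a terminal in every rule's right-hand side or depends on a non-nullable symbol.

{C, L, U}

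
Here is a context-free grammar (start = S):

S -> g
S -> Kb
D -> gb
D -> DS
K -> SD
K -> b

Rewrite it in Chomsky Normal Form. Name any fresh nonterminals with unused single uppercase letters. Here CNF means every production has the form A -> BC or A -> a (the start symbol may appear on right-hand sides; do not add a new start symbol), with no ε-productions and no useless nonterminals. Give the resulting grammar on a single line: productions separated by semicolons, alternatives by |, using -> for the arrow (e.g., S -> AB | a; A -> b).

S -> g | KB; A -> g; B -> b; D -> AB | DS; K -> b | SD

No ε-productions.
No unit productions to eliminate.
TERM: introduce B -> b, A -> g and substitute in every rule of length ≥2.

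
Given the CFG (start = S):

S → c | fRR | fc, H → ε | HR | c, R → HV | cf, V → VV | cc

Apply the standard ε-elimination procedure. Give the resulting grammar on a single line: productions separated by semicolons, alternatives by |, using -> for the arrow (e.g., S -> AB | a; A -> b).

S -> c | fc | fRR; H -> R | c | HR; R -> V | HV | cf; V -> VV | cc

Nullable set: {H}.
Drop H -> ε.
H -> HR: H nullable, giving HR | R.
R -> HV: H nullable, giving HV | V.
Unchanged (no nullable symbols): S -> c; S -> fRR; S -> fc; H -> c; R -> cf; V -> VV; V -> cc.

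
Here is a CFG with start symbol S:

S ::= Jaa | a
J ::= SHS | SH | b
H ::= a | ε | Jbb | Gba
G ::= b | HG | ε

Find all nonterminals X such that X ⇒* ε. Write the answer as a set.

Directly nullable (have an ε-rule): {G, H}.
Not nullable: J, S — each has a terminal in every rule's right-hand side or depends on a non-nullable symbol.

{G, H}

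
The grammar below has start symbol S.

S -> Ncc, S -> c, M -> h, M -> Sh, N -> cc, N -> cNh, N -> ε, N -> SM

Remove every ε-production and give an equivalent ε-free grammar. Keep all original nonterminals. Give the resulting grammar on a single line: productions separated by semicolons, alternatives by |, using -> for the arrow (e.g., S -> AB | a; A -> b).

Nullable set: {N}.
S -> Ncc: N nullable, giving Ncc | cc.
Drop N -> ε.
N -> cNh: N nullable, giving cNh | ch.
Unchanged (no nullable symbols): S -> c; M -> Sh; M -> h; N -> SM; N -> cc.

S -> c | cc | Ncc; M -> h | Sh; N -> SM | cc | ch | cNh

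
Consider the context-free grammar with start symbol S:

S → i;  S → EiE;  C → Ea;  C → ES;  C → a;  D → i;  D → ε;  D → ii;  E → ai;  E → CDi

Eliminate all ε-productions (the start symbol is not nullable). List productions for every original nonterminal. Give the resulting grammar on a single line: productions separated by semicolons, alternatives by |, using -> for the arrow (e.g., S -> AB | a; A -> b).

S -> i | EiE; C -> a | ES | Ea; D -> i | ii; E -> Ci | ai | CDi

Nullable set: {D}.
Drop D -> ε.
E -> CDi: D nullable, giving CDi | Ci.
Unchanged (no nullable symbols): S -> EiE; S -> i; C -> ES; C -> Ea; C -> a; D -> i; D -> ii; E -> ai.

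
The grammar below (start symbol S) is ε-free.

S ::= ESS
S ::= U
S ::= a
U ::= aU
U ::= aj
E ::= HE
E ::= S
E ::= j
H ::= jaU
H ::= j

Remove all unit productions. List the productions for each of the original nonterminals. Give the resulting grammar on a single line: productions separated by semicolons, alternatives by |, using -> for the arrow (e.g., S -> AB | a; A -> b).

Unit productions: E->S, S->U.
Unit pairs (A ⇒* B via units): (E,S), (E,U), (S,U).
S: inherits non-unit rules of {S, U} → ESS | a | aU | aj.
E: inherits non-unit rules of {E, S, U} → ESS | HE | a | aU | aj | j.
H: inherits non-unit rules of {H} → j | jaU.
U: inherits non-unit rules of {U} → aU | aj.

S -> a | aU | aj | ESS; E -> a | j | HE | aU | aj | ESS; H -> j | jaU; U -> aU | aj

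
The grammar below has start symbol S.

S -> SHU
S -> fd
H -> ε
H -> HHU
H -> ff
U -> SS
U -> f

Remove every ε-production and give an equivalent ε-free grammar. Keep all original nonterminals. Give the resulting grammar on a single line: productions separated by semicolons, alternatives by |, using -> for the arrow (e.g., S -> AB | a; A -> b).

Nullable set: {H}.
S -> SHU: H nullable, giving SHU | SU.
Drop H -> ε.
H -> HHU: H, H nullable, giving HHU | HU | U.
Unchanged (no nullable symbols): S -> fd; H -> ff; U -> SS; U -> f.

S -> SU | fd | SHU; H -> U | HU | ff | HHU; U -> f | SS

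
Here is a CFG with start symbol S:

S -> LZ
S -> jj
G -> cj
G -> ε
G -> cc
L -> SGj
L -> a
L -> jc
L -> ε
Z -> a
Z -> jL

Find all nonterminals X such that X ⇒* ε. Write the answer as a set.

Directly nullable (have an ε-rule): {G, L}.
Not nullable: S, Z — each has a terminal in every rule's right-hand side or depends on a non-nullable symbol.

{G, L}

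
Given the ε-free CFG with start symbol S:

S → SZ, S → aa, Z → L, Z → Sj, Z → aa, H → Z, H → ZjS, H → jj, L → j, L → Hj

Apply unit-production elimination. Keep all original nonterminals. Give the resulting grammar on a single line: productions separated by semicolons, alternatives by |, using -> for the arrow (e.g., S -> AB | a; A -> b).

Unit productions: H->Z, Z->L.
Unit pairs (A ⇒* B via units): (H,L), (H,Z), (Z,L).
S: inherits non-unit rules of {S} → SZ | aa.
H: inherits non-unit rules of {H, L, Z} → Hj | Sj | ZjS | aa | j | jj.
L: inherits non-unit rules of {L} → Hj | j.
Z: inherits non-unit rules of {L, Z} → Hj | Sj | aa | j.

S -> SZ | aa; H -> j | Hj | Sj | aa | jj | ZjS; L -> j | Hj; Z -> j | Hj | Sj | aa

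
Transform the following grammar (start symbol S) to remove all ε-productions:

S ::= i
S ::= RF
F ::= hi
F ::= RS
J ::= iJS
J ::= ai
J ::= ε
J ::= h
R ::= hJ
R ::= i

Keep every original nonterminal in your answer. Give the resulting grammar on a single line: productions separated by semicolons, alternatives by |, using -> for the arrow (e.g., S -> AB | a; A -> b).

Nullable set: {J}.
Drop J -> ε.
J -> iJS: J nullable, giving iJS | iS.
R -> hJ: J nullable, giving h | hJ.
Unchanged (no nullable symbols): S -> RF; S -> i; F -> RS; F -> hi; J -> ai; J -> h; R -> i.

S -> i | RF; F -> RS | hi; J -> h | ai | iS | iJS; R -> h | i | hJ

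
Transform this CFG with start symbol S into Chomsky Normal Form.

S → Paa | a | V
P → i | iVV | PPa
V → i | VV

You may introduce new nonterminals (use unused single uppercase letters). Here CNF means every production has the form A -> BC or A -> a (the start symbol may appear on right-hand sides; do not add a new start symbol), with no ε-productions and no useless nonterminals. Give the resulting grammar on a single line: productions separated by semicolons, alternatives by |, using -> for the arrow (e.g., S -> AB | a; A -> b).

S -> a | i | PE | VV; A -> a; B -> i; C -> VV; D -> PA; E -> AA; P -> i | BC | PD; V -> i | VV

No ε-productions.
After unit-elimination: S -> a | i | VV | Paa; P -> i | PPa | iVV; V -> i | VV.
TERM: introduce A -> a, B -> i and substitute in every rule of length ≥2.
BIN: P -> BVV becomes P -> BC, C -> VV; P -> PPA becomes P -> PD, D -> PA; S -> PAA becomes S -> PE, E -> AA.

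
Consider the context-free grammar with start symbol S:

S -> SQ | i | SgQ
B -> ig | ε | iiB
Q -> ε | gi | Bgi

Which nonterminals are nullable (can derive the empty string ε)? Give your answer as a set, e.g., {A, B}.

Directly nullable (have an ε-rule): {B, Q}.
Not nullable: S — each has a terminal in every rule's right-hand side or depends on a non-nullable symbol.

{B, Q}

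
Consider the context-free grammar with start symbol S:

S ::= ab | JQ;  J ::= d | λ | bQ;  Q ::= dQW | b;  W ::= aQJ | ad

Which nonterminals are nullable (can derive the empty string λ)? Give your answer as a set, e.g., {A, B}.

Directly nullable (have an ε-rule): {J}.
Not nullable: Q, S, W — each has a terminal in every rule's right-hand side or depends on a non-nullable symbol.

{J}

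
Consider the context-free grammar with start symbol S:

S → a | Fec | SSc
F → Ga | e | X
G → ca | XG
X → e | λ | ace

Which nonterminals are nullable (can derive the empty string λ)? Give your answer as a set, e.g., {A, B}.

Directly nullable (have an ε-rule): {X}.
F is nullable via F -> X (every symbol on the right is already known nullable).
Not nullable: G, S — each has a terminal in every rule's right-hand side or depends on a non-nullable symbol.

{F, X}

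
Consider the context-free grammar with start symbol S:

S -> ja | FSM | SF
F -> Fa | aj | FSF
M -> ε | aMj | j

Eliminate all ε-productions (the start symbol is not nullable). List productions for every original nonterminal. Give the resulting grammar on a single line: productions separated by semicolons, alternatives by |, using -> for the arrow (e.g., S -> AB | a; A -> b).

S -> FS | SF | ja | FSM; F -> Fa | aj | FSF; M -> j | aj | aMj

Nullable set: {M}.
S -> FSM: M nullable, giving FS | FSM.
Drop M -> ε.
M -> aMj: M nullable, giving aMj | aj.
Unchanged (no nullable symbols): S -> SF; S -> ja; F -> FSF; F -> Fa; F -> aj; M -> j.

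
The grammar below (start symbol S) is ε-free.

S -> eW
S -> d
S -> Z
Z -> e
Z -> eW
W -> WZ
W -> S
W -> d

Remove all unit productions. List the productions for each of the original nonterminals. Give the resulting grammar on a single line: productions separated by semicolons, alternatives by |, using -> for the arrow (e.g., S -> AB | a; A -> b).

Unit productions: S->Z, W->S.
Unit pairs (A ⇒* B via units): (S,Z), (W,S), (W,Z).
S: inherits non-unit rules of {S, Z} → d | e | eW.
W: inherits non-unit rules of {S, W, Z} → WZ | d | e | eW.
Z: inherits non-unit rules of {Z} → e | eW.

S -> d | e | eW; W -> d | e | WZ | eW; Z -> e | eW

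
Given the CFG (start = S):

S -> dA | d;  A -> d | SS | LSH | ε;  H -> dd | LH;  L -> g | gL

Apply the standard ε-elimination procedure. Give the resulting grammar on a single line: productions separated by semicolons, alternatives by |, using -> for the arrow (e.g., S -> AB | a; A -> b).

S -> d | dA; A -> d | SS | LSH; H -> LH | dd; L -> g | gL

Nullable set: {A}.
S -> dA: A nullable, giving d | dA.
Drop A -> ε.
Unchanged (no nullable symbols): S -> d; A -> LSH; A -> SS; A -> d; H -> LH; H -> dd; L -> g; L -> gL.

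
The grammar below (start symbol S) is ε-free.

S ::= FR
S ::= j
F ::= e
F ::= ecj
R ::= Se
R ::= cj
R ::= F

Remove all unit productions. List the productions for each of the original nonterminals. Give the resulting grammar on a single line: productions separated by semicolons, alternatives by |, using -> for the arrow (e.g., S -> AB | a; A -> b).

S -> j | FR; F -> e | ecj; R -> e | Se | cj | ecj

Unit productions: R->F.
Unit pairs (A ⇒* B via units): (R,F).
S: inherits non-unit rules of {S} → FR | j.
F: inherits non-unit rules of {F} → e | ecj.
R: inherits non-unit rules of {F, R} → Se | cj | e | ecj.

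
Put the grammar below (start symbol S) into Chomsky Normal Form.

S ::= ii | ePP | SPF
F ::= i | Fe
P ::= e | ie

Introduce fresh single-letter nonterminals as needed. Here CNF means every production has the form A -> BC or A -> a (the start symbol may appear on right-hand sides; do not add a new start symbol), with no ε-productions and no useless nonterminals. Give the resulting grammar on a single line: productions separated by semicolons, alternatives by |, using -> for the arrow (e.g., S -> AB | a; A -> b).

S -> AC | BB | SD; A -> e; B -> i; C -> PP; D -> PF; F -> i | FA; P -> e | BA

No ε-productions.
No unit productions to eliminate.
TERM: introduce A -> e, B -> i and substitute in every rule of length ≥2.
BIN: S -> APP becomes S -> AC, C -> PP; S -> SPF becomes S -> SD, D -> PF.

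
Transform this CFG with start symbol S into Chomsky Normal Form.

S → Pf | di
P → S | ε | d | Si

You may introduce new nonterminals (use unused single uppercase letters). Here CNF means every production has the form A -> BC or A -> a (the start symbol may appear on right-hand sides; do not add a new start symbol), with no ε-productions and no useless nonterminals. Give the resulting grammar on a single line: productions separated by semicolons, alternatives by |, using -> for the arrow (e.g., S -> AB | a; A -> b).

Nullable: {P}; after ε-elimination: S -> f | Pf | di; P -> S | d | Si.
After unit-elimination: S -> f | Pf | di; P -> d | f | Pf | Si | di.
TERM: introduce C -> d, A -> f, B -> i and substitute in every rule of length ≥2.

S -> f | CB | PA; A -> f; B -> i; C -> d; P -> d | f | CB | PA | SB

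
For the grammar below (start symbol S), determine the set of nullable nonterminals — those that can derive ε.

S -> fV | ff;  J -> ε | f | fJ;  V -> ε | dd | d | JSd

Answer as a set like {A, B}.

{J, V}

Directly nullable (have an ε-rule): {J, V}.
Not nullable: S — each has a terminal in every rule's right-hand side or depends on a non-nullable symbol.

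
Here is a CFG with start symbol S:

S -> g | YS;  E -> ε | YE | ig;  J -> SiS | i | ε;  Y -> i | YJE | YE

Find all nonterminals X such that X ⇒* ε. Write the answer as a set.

{E, J}

Directly nullable (have an ε-rule): {E, J}.
Not nullable: S, Y — each has a terminal in every rule's right-hand side or depends on a non-nullable symbol.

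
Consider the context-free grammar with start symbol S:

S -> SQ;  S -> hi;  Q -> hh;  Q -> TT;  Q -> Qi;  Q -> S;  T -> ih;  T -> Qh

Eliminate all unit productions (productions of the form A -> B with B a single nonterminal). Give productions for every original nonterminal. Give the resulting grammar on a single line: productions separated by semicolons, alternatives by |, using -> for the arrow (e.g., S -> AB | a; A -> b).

S -> SQ | hi; Q -> Qi | SQ | TT | hh | hi; T -> Qh | ih

Unit productions: Q->S.
Unit pairs (A ⇒* B via units): (Q,S).
S: inherits non-unit rules of {S} → SQ | hi.
Q: inherits non-unit rules of {Q, S} → Qi | SQ | TT | hh | hi.
T: inherits non-unit rules of {T} → Qh | ih.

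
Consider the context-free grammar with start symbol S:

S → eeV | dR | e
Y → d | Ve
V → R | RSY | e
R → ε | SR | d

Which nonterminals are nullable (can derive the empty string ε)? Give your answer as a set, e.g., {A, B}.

{R, V}

Directly nullable (have an ε-rule): {R}.
V is nullable via V -> R (every symbol on the right is already known nullable).
Not nullable: S, Y — each has a terminal in every rule's right-hand side or depends on a non-nullable symbol.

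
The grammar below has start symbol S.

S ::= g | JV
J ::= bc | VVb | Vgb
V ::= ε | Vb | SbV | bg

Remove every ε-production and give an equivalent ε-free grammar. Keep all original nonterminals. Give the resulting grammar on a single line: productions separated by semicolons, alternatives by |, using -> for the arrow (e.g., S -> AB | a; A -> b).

S -> J | g | JV; J -> b | Vb | bc | gb | VVb | Vgb; V -> b | Sb | Vb | bg | SbV

Nullable set: {V}.
S -> JV: V nullable, giving J | JV.
J -> VVb: V, V nullable, giving VVb | Vb | b.
J -> Vgb: V nullable, giving Vgb | gb.
Drop V -> ε.
V -> SbV: V nullable, giving Sb | SbV.
V -> Vb: V nullable, giving Vb | b.
Unchanged (no nullable symbols): S -> g; J -> bc; V -> bg.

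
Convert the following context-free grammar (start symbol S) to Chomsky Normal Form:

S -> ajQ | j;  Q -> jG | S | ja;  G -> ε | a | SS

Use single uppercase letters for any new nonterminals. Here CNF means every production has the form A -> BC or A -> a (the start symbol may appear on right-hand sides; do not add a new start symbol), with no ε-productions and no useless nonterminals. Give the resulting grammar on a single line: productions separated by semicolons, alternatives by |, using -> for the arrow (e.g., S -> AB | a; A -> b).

Nullable: {G}; after ε-elimination: S -> j | ajQ; G -> a | SS; Q -> S | j | jG | ja.
After unit-elimination: S -> j | ajQ; G -> a | SS; Q -> j | jG | ja | ajQ.
TERM: introduce A -> a, B -> j and substitute in every rule of length ≥2.
BIN: Q -> ABQ becomes Q -> AC, C -> BQ; S -> ABQ becomes S -> AD, D -> BQ.

S -> j | AD; A -> a; B -> j; C -> BQ; D -> BQ; G -> a | SS; Q -> j | AC | BA | BG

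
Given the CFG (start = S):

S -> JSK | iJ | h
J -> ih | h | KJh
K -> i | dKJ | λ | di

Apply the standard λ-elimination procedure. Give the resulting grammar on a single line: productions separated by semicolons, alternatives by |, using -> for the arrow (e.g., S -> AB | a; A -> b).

S -> h | JS | iJ | JSK; J -> h | Jh | ih | KJh; K -> i | dJ | di | dKJ

Nullable set: {K}.
S -> JSK: K nullable, giving JS | JSK.
J -> KJh: K nullable, giving Jh | KJh.
Drop K -> λ.
K -> dKJ: K nullable, giving dJ | dKJ.
Unchanged (no nullable symbols): S -> h; S -> iJ; J -> h; J -> ih; K -> di; K -> i.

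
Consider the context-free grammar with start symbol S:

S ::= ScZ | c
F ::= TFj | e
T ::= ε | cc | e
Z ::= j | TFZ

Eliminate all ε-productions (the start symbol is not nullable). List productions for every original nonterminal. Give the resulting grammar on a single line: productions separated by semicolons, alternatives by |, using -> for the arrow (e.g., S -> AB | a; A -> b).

Nullable set: {T}.
F -> TFj: T nullable, giving Fj | TFj.
Drop T -> ε.
Z -> TFZ: T nullable, giving FZ | TFZ.
Unchanged (no nullable symbols): S -> ScZ; S -> c; F -> e; T -> cc; T -> e; Z -> j.

S -> c | ScZ; F -> e | Fj | TFj; T -> e | cc; Z -> j | FZ | TFZ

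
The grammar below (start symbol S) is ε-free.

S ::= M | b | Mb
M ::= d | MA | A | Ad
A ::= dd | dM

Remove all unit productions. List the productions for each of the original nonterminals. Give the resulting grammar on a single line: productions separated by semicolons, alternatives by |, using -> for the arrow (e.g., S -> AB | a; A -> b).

Unit productions: M->A, S->M.
Unit pairs (A ⇒* B via units): (M,A), (S,A), (S,M).
S: inherits non-unit rules of {A, M, S} → Ad | MA | Mb | b | d | dM | dd.
A: inherits non-unit rules of {A} → dM | dd.
M: inherits non-unit rules of {A, M} → Ad | MA | d | dM | dd.

S -> b | d | Ad | MA | Mb | dM | dd; A -> dM | dd; M -> d | Ad | MA | dM | dd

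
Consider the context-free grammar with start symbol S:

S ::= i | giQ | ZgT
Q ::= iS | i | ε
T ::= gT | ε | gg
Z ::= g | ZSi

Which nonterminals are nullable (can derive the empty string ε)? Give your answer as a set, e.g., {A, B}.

Directly nullable (have an ε-rule): {Q, T}.
Not nullable: S, Z — each has a terminal in every rule's right-hand side or depends on a non-nullable symbol.

{Q, T}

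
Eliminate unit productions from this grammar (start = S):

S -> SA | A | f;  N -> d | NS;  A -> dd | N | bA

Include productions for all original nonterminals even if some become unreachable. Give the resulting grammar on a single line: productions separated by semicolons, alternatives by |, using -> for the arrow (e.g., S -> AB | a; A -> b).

Unit productions: A->N, S->A.
Unit pairs (A ⇒* B via units): (A,N), (S,A), (S,N).
S: inherits non-unit rules of {A, N, S} → NS | SA | bA | d | dd | f.
A: inherits non-unit rules of {A, N} → NS | bA | d | dd.
N: inherits non-unit rules of {N} → NS | d.

S -> d | f | NS | SA | bA | dd; A -> d | NS | bA | dd; N -> d | NS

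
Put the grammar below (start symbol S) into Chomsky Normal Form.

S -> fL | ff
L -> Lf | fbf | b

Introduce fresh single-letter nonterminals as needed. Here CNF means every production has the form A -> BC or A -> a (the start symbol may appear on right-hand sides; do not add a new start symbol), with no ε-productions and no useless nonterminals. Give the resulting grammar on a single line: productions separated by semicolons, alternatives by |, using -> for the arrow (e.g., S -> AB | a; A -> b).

No ε-productions.
No unit productions to eliminate.
TERM: introduce B -> b, A -> f and substitute in every rule of length ≥2.
BIN: L -> ABA becomes L -> AC, C -> BA.

S -> AA | AL; A -> f; B -> b; C -> BA; L -> b | AC | LA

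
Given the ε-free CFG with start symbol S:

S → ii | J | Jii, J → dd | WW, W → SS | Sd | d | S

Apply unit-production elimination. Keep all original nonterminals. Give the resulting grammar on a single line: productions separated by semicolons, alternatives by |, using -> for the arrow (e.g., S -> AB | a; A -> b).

Unit productions: S->J, W->S.
Unit pairs (A ⇒* B via units): (S,J), (W,J), (W,S).
S: inherits non-unit rules of {J, S} → Jii | WW | dd | ii.
J: inherits non-unit rules of {J} → WW | dd.
W: inherits non-unit rules of {J, S, W} → Jii | SS | Sd | WW | d | dd | ii.

S -> WW | dd | ii | Jii; J -> WW | dd; W -> d | SS | Sd | WW | dd | ii | Jii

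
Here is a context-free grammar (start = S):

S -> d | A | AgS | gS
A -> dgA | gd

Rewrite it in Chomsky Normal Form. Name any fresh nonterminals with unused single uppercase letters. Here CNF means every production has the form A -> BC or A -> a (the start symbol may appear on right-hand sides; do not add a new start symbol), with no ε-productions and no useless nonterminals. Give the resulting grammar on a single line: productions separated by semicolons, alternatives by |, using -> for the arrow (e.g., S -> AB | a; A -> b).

S -> d | AE | BF | CB | CS; A -> BD | CB; B -> d; C -> g; D -> CA; E -> CS; F -> CA

No ε-productions.
After unit-elimination: S -> d | gS | gd | AgS | dgA; A -> gd | dgA.
TERM: introduce B -> d, C -> g and substitute in every rule of length ≥2.
BIN: A -> BCA becomes A -> BD, D -> CA; S -> ACS becomes S -> AE, E -> CS; S -> BCA becomes S -> BF, F -> CA.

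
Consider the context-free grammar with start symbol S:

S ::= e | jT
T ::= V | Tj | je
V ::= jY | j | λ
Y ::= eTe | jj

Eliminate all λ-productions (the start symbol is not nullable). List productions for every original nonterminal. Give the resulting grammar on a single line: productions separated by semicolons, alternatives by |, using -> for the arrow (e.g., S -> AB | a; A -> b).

S -> e | j | jT; T -> V | j | Tj | je; V -> j | jY; Y -> ee | jj | eTe

Nullable set: {T, V}.
S -> jT: T nullable, giving j | jT.
T -> Tj: T nullable, giving Tj | j.
T -> V: V nullable, giving V.
Drop V -> λ.
Y -> eTe: T nullable, giving eTe | ee.
Unchanged (no nullable symbols): S -> e; T -> je; V -> j; V -> jY; Y -> jj.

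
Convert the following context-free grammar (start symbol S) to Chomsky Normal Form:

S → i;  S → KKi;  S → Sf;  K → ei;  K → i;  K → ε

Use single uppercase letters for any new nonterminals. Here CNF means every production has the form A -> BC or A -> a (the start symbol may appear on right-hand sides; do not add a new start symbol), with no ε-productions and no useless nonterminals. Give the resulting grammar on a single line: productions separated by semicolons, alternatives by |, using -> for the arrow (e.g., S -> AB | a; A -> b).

Nullable: {K}; after ε-elimination: S -> i | Ki | Sf | KKi; K -> i | ei.
No unit productions to eliminate.
TERM: introduce A -> e, C -> f, B -> i and substitute in every rule of length ≥2.
BIN: S -> KKB becomes S -> KD, D -> KB.

S -> i | KB | KD | SC; A -> e; B -> i; C -> f; D -> KB; K -> i | AB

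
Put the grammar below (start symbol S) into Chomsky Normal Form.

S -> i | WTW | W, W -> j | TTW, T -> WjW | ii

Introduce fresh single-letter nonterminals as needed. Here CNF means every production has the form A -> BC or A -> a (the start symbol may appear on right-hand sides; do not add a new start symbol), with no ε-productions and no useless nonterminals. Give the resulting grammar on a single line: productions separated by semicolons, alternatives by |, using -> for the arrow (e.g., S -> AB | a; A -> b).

No ε-productions.
After unit-elimination: S -> i | j | TTW | WTW; T -> ii | WjW; W -> j | TTW.
TERM: introduce B -> i, A -> j and substitute in every rule of length ≥2.
BIN: S -> TTW becomes S -> TC, C -> TW; S -> WTW becomes S -> WD, D -> TW; T -> WAW becomes T -> WE, E -> AW; W -> TTW becomes W -> TF, F -> TW.

S -> i | j | TC | WD; A -> j; B -> i; C -> TW; D -> TW; E -> AW; F -> TW; T -> BB | WE; W -> j | TF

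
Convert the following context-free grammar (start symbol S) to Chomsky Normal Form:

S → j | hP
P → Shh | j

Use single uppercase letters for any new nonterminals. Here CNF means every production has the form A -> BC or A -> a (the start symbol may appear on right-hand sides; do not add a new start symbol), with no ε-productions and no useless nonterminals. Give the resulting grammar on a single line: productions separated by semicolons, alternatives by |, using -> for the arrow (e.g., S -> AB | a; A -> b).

S -> j | AP; A -> h; B -> AA; P -> j | SB

No ε-productions.
No unit productions to eliminate.
TERM: introduce A -> h and substitute in every rule of length ≥2.
BIN: P -> SAA becomes P -> SB, B -> AA.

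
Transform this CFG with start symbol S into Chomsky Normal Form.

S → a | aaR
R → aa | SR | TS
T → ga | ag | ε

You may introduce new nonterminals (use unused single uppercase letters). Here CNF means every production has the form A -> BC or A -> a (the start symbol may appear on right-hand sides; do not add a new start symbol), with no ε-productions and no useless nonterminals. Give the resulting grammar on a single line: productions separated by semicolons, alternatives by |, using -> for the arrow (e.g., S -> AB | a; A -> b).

Nullable: {T}; after ε-elimination: S -> a | aaR; R -> S | SR | TS | aa; T -> ag | ga.
After unit-elimination: S -> a | aaR; R -> a | SR | TS | aa | aaR; T -> ag | ga.
TERM: introduce A -> a, B -> g and substitute in every rule of length ≥2.
BIN: R -> AAR becomes R -> AC, C -> AR; S -> AAR becomes S -> AD, D -> AR.

S -> a | AD; A -> a; B -> g; C -> AR; D -> AR; R -> a | AA | AC | SR | TS; T -> AB | BA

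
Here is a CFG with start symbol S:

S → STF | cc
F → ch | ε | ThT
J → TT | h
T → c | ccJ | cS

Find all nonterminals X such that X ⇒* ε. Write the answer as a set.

{F}

Directly nullable (have an ε-rule): {F}.
Not nullable: J, S, T — each has a terminal in every rule's right-hand side or depends on a non-nullable symbol.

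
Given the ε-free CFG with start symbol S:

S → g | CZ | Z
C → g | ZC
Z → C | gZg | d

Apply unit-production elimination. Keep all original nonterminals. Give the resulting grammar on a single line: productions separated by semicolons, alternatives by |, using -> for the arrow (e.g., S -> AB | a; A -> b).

S -> d | g | CZ | ZC | gZg; C -> g | ZC; Z -> d | g | ZC | gZg

Unit productions: S->Z, Z->C.
Unit pairs (A ⇒* B via units): (S,C), (S,Z), (Z,C).
S: inherits non-unit rules of {C, S, Z} → CZ | ZC | d | g | gZg.
C: inherits non-unit rules of {C} → ZC | g.
Z: inherits non-unit rules of {C, Z} → ZC | d | g | gZg.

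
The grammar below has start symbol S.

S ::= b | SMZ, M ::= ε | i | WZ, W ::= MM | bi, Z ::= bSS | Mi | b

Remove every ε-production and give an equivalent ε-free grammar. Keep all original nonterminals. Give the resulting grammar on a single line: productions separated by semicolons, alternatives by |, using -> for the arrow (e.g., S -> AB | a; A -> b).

Nullable set: {M, W}.
S -> SMZ: M nullable, giving SMZ | SZ.
Drop M -> ε.
M -> WZ: W nullable, giving WZ | Z.
W -> MM: M, M nullable, giving M | MM.
Z -> Mi: M nullable, giving Mi | i.
Unchanged (no nullable symbols): S -> b; M -> i; W -> bi; Z -> b; Z -> bSS.

S -> b | SZ | SMZ; M -> Z | i | WZ; W -> M | MM | bi; Z -> b | i | Mi | bSS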